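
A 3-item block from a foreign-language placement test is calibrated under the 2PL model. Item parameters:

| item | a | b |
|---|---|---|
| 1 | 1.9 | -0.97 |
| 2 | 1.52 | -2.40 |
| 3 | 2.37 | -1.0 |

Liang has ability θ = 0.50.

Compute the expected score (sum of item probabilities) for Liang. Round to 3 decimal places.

P(θ) = 1 / (1 + exp(−a(θ − b)))
P_1 = 1/(1+e^{-2.7930}) = 0.9423
P_2 = 1/(1+e^{-4.4080}) = 0.9880
P_3 = 1/(1+e^{-3.5550}) = 0.9722
E[score] = 0.9423 + 0.9880 + 0.9722 = 2.9025

2.902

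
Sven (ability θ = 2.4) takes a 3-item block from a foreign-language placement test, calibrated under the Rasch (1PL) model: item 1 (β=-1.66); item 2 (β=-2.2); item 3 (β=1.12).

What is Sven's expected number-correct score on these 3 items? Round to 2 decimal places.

2.76

P(θ) = 1 / (1 + exp(−(θ − β)))
P_1 = 1/(1+e^{-4.0600}) = 0.9830
P_2 = 1/(1+e^{-4.6000}) = 0.9900
P_3 = 1/(1+e^{-1.2800}) = 0.7824
E[score] = 0.9830 + 0.9900 + 0.7824 = 2.7555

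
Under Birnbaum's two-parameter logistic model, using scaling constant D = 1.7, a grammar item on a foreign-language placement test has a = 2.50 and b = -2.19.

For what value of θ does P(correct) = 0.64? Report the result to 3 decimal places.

P(θ) = 1 / (1 + exp(−D·a(θ − b)))
logit = ln(0.6400/0.3600) = 0.5754
θ = b + logit/(1.7·a) = -2.19 + 0.5754/4.2500 = -2.0546

-2.055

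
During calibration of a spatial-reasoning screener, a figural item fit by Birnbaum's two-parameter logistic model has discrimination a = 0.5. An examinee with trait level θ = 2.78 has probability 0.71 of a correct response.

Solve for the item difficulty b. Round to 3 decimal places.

P(θ) = 1 / (1 + exp(−a(θ − b)))
logit(0.71) = ln(0.71/0.29) = 0.8954
b = θ − logit/(a) = 2.78 − 0.8954/0.5000 = 0.9892

0.989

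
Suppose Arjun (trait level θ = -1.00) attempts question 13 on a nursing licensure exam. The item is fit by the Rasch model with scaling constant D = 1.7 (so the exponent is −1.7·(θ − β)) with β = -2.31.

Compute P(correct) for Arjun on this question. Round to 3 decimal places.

P(θ) = 1 / (1 + exp(−D·(θ − β)))
Exponent: 1.7 × (-1.00 − (-2.31)) = 2.2270
1/(1 + e^{-2.2270}) = 0.9026
P = 0.9026

0.903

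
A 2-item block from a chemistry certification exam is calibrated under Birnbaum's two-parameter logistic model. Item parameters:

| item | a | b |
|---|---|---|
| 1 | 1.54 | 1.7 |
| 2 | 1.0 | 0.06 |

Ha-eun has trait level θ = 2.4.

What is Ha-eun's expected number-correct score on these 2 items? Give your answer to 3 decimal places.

1.658

P(θ) = 1 / (1 + exp(−a(θ − b)))
P_1 = 1/(1+e^{-1.0780}) = 0.7461
P_2 = 1/(1+e^{-2.3400}) = 0.9121
E[score] = 0.7461 + 0.9121 = 1.6583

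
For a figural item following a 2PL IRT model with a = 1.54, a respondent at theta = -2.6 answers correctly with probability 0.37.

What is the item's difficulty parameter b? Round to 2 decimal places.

-2.25

P(theta) = 1 / (1 + exp(−a(theta − b)))
logit(0.37) = ln(0.37/0.63) = -0.5322
b = theta − logit/(a) = -2.6 − (-0.5322)/1.5400 = -2.2544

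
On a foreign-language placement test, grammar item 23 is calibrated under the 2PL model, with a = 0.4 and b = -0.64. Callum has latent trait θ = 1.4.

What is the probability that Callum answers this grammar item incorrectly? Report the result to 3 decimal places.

P(θ) = 1 / (1 + exp(−a(θ − b)))
Exponent: 0.4 × (1.4 − (-0.64)) = 0.8160
1/(1 + e^{-0.8160}) = 0.6934
P(incorrect) = 1 − 0.6934 = 0.3066

0.307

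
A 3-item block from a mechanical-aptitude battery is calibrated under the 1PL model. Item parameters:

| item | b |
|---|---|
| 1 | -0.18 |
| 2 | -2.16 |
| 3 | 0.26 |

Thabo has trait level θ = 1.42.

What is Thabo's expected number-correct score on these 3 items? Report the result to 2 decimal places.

P(θ) = 1 / (1 + exp(−(θ − b)))
P_1 = 1/(1+e^{-1.6000}) = 0.8320
P_2 = 1/(1+e^{-3.5800}) = 0.9729
P_3 = 1/(1+e^{-1.1600}) = 0.7613
E[score] = 0.8320 + 0.9729 + 0.7613 = 2.5662

2.57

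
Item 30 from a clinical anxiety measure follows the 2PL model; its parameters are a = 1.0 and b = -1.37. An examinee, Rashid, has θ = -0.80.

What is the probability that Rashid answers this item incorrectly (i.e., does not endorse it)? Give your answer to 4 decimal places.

P(θ) = 1 / (1 + exp(−a(θ − b)))
Exponent: 1.0 × (-0.80 − (-1.37)) = 0.5700
1/(1 + e^{-0.5700}) = 0.6388
P(incorrect) = 1 − 0.6388 = 0.3612

0.3612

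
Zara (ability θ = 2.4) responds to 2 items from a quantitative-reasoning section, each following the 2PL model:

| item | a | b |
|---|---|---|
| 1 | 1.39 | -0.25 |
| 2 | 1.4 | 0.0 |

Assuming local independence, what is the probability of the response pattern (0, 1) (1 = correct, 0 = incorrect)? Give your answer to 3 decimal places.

P(θ) = 1 / (1 + exp(−a(θ − b)))
P_1 = 1/(1+e^{-3.6835}) = 0.9755
P_2 = 1/(1+e^{-3.3600}) = 0.9664
L = (1−P_1) × P_2 = 0.0245 × 0.9664 = 0.02370

0.024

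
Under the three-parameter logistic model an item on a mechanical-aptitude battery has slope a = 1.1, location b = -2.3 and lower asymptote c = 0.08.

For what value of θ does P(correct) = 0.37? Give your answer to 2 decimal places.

-3.01

P(θ) = c + (1 − c) · 1 / (1 + exp(−a(θ − b)))
Remove guessing floor: (0.37 − 0.08)/(1 − 0.08) = 0.3152
logit = ln(0.3152/0.6848) = -0.7758
θ = b + logit/(a) = -2.3 + (-0.7758)/1.1000 = -3.0053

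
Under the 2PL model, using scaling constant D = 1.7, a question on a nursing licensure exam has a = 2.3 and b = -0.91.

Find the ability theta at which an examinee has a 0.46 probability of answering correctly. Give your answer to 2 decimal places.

P(theta) = 1 / (1 + exp(−D·a(theta − b)))
logit = ln(0.4600/0.5400) = -0.1603
theta = b + logit/(1.7·a) = -0.91 + (-0.1603)/3.9100 = -0.9510

-0.95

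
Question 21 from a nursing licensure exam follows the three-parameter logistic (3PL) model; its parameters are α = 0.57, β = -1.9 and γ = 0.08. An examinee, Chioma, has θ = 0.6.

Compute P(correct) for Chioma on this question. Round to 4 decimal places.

P(θ) = γ + (1 − γ) · 1 / (1 + exp(−α(θ − β)))
Exponent: 0.57 × (0.6 − (-1.9)) = 1.4250
1/(1 + e^{-1.4250}) = 0.8061
P = 0.08 + 0.92 × 0.8061 = 0.8216

0.8216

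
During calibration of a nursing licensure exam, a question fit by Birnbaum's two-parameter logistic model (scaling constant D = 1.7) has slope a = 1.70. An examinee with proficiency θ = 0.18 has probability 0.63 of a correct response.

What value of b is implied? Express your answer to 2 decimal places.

0.00

P(θ) = 1 / (1 + exp(−D·a(θ − b)))
logit(0.63) = ln(0.63/0.37) = 0.5322
b = θ − logit/(1.7·a) = 0.18 − 0.5322/2.8900 = -0.0042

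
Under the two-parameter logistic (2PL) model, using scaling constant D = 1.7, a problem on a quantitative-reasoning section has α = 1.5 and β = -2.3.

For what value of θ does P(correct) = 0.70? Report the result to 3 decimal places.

-1.968

P(θ) = 1 / (1 + exp(−D·α(θ − β)))
logit = ln(0.7000/0.3000) = 0.8473
θ = β + logit/(1.7·α) = -2.3 + 0.8473/2.5500 = -1.9677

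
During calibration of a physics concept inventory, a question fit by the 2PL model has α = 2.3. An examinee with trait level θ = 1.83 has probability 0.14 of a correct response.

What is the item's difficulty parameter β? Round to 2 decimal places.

P(θ) = 1 / (1 + exp(−α(θ − β)))
logit(0.14) = ln(0.14/0.86) = -1.8153
β = θ − logit/(α) = 1.83 − (-1.8153)/2.3000 = 2.6193

2.62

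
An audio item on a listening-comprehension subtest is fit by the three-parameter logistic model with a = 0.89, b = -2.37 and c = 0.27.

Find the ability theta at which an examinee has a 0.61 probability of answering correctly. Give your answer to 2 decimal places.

-2.52

P(theta) = c + (1 − c) · 1 / (1 + exp(−a(theta − b)))
Remove guessing floor: (0.61 − 0.27)/(1 − 0.27) = 0.4658
logit = ln(0.4658/0.5342) = -0.1372
theta = b + logit/(a) = -2.37 + (-0.1372)/0.8900 = -2.5242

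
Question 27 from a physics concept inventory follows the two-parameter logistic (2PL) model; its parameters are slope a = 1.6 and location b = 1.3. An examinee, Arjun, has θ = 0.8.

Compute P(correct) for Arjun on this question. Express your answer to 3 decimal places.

P(θ) = 1 / (1 + exp(−a(θ − b)))
Exponent: 1.6 × (0.8 − 1.3) = -0.8000
1/(1 + e^{0.8000}) = 0.3100

0.310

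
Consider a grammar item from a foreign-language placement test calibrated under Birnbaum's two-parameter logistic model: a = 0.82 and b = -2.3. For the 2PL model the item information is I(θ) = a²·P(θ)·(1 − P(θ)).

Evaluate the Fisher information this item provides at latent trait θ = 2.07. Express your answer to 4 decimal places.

P = 1/(1+e^{-3.5834}) = 0.9730
P(1−P) = 0.9730 × 0.0270 = 0.0263
I = a² × P(1−P) = 0.82² × 0.0263 = 0.01768

0.0177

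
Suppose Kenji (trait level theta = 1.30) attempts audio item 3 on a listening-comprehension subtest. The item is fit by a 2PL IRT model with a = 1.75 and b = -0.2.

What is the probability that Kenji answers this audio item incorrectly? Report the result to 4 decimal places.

0.0675

P(theta) = 1 / (1 + exp(−a(theta − b)))
Exponent: 1.75 × (1.30 − (-0.2)) = 2.6250
1/(1 + e^{-2.6250}) = 0.9325
P(incorrect) = 1 − 0.9325 = 0.0675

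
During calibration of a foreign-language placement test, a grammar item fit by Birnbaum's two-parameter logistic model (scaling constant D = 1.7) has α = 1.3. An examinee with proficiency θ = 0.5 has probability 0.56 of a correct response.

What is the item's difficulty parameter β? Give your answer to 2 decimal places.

P(θ) = 1 / (1 + exp(−D·α(θ − β)))
logit(0.56) = ln(0.56/0.44) = 0.2412
β = θ − logit/(1.7·α) = 0.5 − 0.2412/2.2100 = 0.3909

0.39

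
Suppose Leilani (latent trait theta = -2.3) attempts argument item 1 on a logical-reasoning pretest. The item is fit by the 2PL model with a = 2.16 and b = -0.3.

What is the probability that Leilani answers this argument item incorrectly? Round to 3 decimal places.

P(theta) = 1 / (1 + exp(−a(theta − b)))
Exponent: 2.16 × (-2.3 − (-0.3)) = -4.3200
1/(1 + e^{4.3200}) = 0.0131
P(incorrect) = 1 − 0.0131 = 0.9869

0.987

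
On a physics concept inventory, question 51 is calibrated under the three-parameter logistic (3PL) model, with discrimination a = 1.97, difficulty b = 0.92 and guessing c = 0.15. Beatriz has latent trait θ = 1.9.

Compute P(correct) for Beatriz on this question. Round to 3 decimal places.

0.892

P(θ) = c + (1 − c) · 1 / (1 + exp(−a(θ − b)))
Exponent: 1.97 × (1.9 − 0.92) = 1.9306
1/(1 + e^{-1.9306}) = 0.8733
P = 0.15 + 0.85 × 0.8733 = 0.8923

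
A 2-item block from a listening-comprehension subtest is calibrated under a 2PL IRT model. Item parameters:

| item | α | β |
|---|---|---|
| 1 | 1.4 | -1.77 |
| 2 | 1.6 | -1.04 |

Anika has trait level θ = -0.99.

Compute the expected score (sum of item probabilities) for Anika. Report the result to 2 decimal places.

1.27

P(θ) = 1 / (1 + exp(−α(θ − β)))
P_1 = 1/(1+e^{-1.0920}) = 0.7488
P_2 = 1/(1+e^{-0.0800}) = 0.5200
E[score] = 0.7488 + 0.5200 = 1.2687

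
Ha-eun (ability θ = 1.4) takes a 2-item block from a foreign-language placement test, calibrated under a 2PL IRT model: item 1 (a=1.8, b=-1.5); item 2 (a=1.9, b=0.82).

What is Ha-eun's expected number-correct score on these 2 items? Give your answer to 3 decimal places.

P(θ) = 1 / (1 + exp(−a(θ − b)))
P_1 = 1/(1+e^{-5.2200}) = 0.9946
P_2 = 1/(1+e^{-1.1020}) = 0.7506
E[score] = 0.9946 + 0.7506 = 1.7453

1.745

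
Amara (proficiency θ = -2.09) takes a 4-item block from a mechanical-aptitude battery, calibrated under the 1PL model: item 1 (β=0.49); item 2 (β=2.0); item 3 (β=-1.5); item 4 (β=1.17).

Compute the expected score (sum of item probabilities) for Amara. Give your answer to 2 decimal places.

P(θ) = 1 / (1 + exp(−(θ − β)))
P_1 = 1/(1+e^{2.5800}) = 0.0704
P_2 = 1/(1+e^{4.0900}) = 0.0165
P_3 = 1/(1+e^{0.5900}) = 0.3566
P_4 = 1/(1+e^{3.2600}) = 0.0370
E[score] = 0.0704 + 0.0165 + 0.3566 + 0.0370 = 0.4805

0.48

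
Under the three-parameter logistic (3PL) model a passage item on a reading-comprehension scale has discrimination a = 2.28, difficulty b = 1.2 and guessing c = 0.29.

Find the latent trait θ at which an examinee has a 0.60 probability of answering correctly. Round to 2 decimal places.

P(θ) = c + (1 − c) · 1 / (1 + exp(−a(θ − b)))
Remove guessing floor: (0.60 − 0.29)/(1 − 0.29) = 0.4366
logit = ln(0.4366/0.5634) = -0.2549
θ = b + logit/(a) = 1.2 + (-0.2549)/2.2800 = 1.0882

1.09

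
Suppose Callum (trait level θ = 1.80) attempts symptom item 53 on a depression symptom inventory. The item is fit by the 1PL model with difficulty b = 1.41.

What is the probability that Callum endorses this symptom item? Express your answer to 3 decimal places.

P(θ) = 1 / (1 + exp(−(θ − b)))
Exponent: (1.80 − 1.41) = 0.3900
1/(1 + e^{-0.3900}) = 0.5963
P = 0.5963

0.596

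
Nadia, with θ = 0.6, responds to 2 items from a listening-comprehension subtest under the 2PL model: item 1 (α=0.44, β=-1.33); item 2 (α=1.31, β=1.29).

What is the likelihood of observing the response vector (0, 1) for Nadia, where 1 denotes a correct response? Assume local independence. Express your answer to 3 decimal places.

P(θ) = 1 / (1 + exp(−α(θ − β)))
P_1 = 1/(1+e^{-0.8492}) = 0.7004
P_2 = 1/(1+e^{0.9039}) = 0.2882
L = (1−P_1) × P_2 = 0.2996 × 0.2882 = 0.08636

0.086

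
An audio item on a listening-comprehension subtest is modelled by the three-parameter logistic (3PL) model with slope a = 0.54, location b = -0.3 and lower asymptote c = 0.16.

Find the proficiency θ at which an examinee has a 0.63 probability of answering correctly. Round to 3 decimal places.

0.143

P(θ) = c + (1 − c) · 1 / (1 + exp(−a(θ − b)))
Remove guessing floor: (0.63 − 0.16)/(1 − 0.16) = 0.5595
logit = ln(0.5595/0.4405) = 0.2392
θ = b + logit/(a) = -0.3 + 0.2392/0.5400 = 0.1430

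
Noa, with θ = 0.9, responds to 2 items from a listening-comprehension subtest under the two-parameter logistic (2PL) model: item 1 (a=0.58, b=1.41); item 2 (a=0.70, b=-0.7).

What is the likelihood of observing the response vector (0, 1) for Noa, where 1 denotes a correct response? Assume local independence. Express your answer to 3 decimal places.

P(θ) = 1 / (1 + exp(−a(θ − b)))
P_1 = 1/(1+e^{0.2958}) = 0.4266
P_2 = 1/(1+e^{-1.1200}) = 0.7540
L = (1−P_1) × P_2 = 0.5734 × 0.7540 = 0.43235

0.432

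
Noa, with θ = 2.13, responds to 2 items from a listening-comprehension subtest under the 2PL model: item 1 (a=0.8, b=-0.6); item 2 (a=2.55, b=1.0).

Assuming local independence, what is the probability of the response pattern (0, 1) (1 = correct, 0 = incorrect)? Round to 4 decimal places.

0.0958

P(θ) = 1 / (1 + exp(−a(θ − b)))
P_1 = 1/(1+e^{-2.1840}) = 0.8988
P_2 = 1/(1+e^{-2.8815}) = 0.9469
L = (1−P_1) × P_2 = 0.1012 × 0.9469 = 0.09583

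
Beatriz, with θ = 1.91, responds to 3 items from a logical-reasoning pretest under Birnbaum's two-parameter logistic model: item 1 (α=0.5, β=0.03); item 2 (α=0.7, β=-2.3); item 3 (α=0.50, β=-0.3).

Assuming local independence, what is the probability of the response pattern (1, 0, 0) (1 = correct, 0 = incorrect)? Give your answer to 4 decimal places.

0.0089

P(θ) = 1 / (1 + exp(−α(θ − β)))
P_1 = 1/(1+e^{-0.9400}) = 0.7191
P_2 = 1/(1+e^{-2.9470}) = 0.9501
P_3 = 1/(1+e^{-1.1050}) = 0.7512
L = P_1 × (1−P_2) × (1−P_3) = 0.7191 × 0.0499 × 0.2488 = 0.00892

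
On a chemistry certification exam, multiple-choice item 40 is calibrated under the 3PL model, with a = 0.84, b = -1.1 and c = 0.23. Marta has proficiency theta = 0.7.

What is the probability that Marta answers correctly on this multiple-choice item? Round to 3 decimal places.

0.861

P(theta) = c + (1 − c) · 1 / (1 + exp(−a(theta − b)))
Exponent: 0.84 × (0.7 − (-1.1)) = 1.5120
1/(1 + e^{-1.5120}) = 0.8194
P = 0.23 + 0.77 × 0.8194 = 0.8609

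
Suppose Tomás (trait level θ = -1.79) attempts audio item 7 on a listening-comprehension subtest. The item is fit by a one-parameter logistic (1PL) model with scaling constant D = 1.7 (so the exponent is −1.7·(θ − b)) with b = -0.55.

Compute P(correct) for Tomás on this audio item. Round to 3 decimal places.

P(θ) = 1 / (1 + exp(−D·(θ − b)))
Exponent: 1.7 × (-1.79 − (-0.55)) = -2.1080
1/(1 + e^{2.1080}) = 0.1083
P = 0.1083

0.108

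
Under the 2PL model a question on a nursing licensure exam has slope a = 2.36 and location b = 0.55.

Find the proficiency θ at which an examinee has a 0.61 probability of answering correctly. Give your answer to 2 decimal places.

P(θ) = 1 / (1 + exp(−a(θ − b)))
logit = ln(0.6100/0.3900) = 0.4473
θ = b + logit/(a) = 0.55 + 0.4473/2.3600 = 0.7395

0.74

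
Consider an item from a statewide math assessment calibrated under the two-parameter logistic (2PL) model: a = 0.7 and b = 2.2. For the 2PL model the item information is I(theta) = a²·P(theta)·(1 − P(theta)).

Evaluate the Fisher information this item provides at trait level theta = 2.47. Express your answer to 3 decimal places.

0.121

P = 1/(1+e^{-0.1890}) = 0.5471
P(1−P) = 0.5471 × 0.4529 = 0.2478
I = a² × P(1−P) = 0.7² × 0.2478 = 0.12141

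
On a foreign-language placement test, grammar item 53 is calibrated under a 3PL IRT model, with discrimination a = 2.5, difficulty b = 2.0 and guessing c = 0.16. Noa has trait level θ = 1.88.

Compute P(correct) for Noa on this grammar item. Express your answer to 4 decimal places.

0.5175

P(θ) = c + (1 − c) · 1 / (1 + exp(−a(θ − b)))
Exponent: 2.5 × (1.88 − 2.0) = -0.3000
1/(1 + e^{0.3000}) = 0.4256
P = 0.16 + 0.84 × 0.4256 = 0.5175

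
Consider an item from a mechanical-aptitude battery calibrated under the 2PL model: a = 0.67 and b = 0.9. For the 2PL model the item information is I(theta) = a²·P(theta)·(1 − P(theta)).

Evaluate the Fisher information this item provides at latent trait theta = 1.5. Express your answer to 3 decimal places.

0.108

P = 1/(1+e^{-0.4020}) = 0.5992
P(1−P) = 0.5992 × 0.4008 = 0.2402
I = a² × P(1−P) = 0.67² × 0.2402 = 0.10781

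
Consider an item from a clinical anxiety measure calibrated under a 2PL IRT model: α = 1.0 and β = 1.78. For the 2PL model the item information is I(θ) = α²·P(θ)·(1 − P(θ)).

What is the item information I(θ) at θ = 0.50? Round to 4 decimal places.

P = 1/(1+e^{1.2800}) = 0.2176
P(1−P) = 0.2176 × 0.7824 = 0.1702
I = α² × P(1−P) = 1.0² × 0.1702 = 0.17022

0.1702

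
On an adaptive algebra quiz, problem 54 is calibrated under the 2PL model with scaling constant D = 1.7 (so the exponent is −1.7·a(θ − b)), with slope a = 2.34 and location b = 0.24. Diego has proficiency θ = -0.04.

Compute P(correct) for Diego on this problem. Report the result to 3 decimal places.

P(θ) = 1 / (1 + exp(−D·a(θ − b)))
Exponent: 1.7 × 2.34 × (-0.04 − 0.24) = -1.1138
1/(1 + e^{1.1138}) = 0.2472
P = 0.2472

0.247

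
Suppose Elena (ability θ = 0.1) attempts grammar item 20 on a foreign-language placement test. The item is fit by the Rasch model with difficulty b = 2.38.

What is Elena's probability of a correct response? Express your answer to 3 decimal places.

0.093

P(θ) = 1 / (1 + exp(−(θ − b)))
Exponent: (0.1 − 2.38) = -2.2800
1/(1 + e^{2.2800}) = 0.0928
P = 0.0928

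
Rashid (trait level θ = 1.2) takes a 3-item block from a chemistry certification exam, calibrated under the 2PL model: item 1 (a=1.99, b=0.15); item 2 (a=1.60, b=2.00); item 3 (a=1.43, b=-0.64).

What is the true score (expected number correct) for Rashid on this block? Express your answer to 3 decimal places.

2.040

P(θ) = 1 / (1 + exp(−a(θ − b)))
P_1 = 1/(1+e^{-2.0895}) = 0.8899
P_2 = 1/(1+e^{1.2800}) = 0.2176
P_3 = 1/(1+e^{-2.6312}) = 0.9328
E[score] = 0.8899 + 0.2176 + 0.9328 = 2.0403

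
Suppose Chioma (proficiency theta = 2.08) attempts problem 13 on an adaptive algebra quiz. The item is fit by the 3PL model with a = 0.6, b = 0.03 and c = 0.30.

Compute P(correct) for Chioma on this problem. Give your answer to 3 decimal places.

P(theta) = c + (1 − c) · 1 / (1 + exp(−a(theta − b)))
Exponent: 0.6 × (2.08 − 0.03) = 1.2300
1/(1 + e^{-1.2300}) = 0.7738
P = 0.30 + 0.70 × 0.7738 = 0.8417

0.842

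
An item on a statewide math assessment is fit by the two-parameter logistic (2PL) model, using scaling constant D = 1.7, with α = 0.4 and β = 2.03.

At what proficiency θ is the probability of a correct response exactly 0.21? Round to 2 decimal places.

P(θ) = 1 / (1 + exp(−D·α(θ − β)))
logit = ln(0.2100/0.7900) = -1.3249
θ = β + logit/(1.7·α) = 2.03 + (-1.3249)/0.6800 = 0.0816

0.08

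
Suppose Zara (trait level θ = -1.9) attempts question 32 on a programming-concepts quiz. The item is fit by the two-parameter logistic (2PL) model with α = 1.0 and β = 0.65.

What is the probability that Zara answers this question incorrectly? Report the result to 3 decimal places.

P(θ) = 1 / (1 + exp(−α(θ − β)))
Exponent: 1.0 × (-1.9 − 0.65) = -2.5500
1/(1 + e^{2.5500}) = 0.0724
P(incorrect) = 1 − 0.0724 = 0.9276

0.928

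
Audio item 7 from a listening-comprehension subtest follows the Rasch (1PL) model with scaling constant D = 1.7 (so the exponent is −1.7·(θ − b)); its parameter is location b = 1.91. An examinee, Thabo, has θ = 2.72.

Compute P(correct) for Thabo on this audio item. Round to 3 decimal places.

0.799

P(θ) = 1 / (1 + exp(−D·(θ − b)))
Exponent: 1.7 × (2.72 − 1.91) = 1.3770
1/(1 + e^{-1.3770}) = 0.7985
P = 0.7985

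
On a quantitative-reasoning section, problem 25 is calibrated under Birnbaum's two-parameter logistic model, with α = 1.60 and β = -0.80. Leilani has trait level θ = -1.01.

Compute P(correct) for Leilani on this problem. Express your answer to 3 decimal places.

P(θ) = 1 / (1 + exp(−α(θ − β)))
Exponent: 1.60 × (-1.01 − (-0.80)) = -0.3360
1/(1 + e^{0.3360}) = 0.4168

0.417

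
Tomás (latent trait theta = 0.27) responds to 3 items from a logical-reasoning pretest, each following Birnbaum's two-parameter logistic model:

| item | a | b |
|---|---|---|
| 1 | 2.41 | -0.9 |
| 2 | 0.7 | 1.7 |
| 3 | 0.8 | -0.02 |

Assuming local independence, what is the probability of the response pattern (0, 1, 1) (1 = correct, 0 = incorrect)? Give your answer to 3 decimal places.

0.008

P(theta) = 1 / (1 + exp(−a(theta − b)))
P_1 = 1/(1+e^{-2.8197}) = 0.9437
P_2 = 1/(1+e^{1.0010}) = 0.2687
P_3 = 1/(1+e^{-0.2320}) = 0.5577
L = (1−P_1) × P_2 × P_3 = 0.0563 × 0.2687 × 0.5577 = 0.00843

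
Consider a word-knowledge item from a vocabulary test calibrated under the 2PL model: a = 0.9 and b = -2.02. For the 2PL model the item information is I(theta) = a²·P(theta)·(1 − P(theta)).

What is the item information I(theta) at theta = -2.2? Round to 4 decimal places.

0.2012

P = 1/(1+e^{0.1620}) = 0.4596
P(1−P) = 0.4596 × 0.5404 = 0.2484
I = a² × P(1−P) = 0.9² × 0.2484 = 0.20118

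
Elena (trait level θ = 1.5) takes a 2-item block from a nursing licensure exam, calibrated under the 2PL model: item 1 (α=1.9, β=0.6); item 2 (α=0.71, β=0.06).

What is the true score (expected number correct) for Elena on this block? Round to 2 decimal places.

1.58

P(θ) = 1 / (1 + exp(−α(θ − β)))
P_1 = 1/(1+e^{-1.7100}) = 0.8468
P_2 = 1/(1+e^{-1.0224}) = 0.7354
E[score] = 0.8468 + 0.7354 = 1.5823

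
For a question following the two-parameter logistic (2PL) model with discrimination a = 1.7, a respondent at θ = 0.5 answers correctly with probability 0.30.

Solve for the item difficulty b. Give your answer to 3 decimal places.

P(θ) = 1 / (1 + exp(−a(θ − b)))
logit(0.30) = ln(0.30/0.70) = -0.8473
b = θ − logit/(a) = 0.5 − (-0.8473)/1.7000 = 0.9984

0.998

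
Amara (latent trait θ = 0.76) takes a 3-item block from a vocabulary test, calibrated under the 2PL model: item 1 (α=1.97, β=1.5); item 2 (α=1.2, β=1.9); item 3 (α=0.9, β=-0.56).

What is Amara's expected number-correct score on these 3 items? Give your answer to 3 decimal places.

P(θ) = 1 / (1 + exp(−α(θ − β)))
P_1 = 1/(1+e^{1.4578}) = 0.1888
P_2 = 1/(1+e^{1.3680}) = 0.2029
P_3 = 1/(1+e^{-1.1880}) = 0.7664
E[score] = 0.1888 + 0.2029 + 0.7664 = 1.1581

1.158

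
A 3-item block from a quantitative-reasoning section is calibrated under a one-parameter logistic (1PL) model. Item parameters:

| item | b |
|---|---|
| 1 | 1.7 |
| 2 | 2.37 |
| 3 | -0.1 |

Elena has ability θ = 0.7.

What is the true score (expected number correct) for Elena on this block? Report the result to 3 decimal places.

P(θ) = 1 / (1 + exp(−(θ − b)))
P_1 = 1/(1+e^{1.0000}) = 0.2689
P_2 = 1/(1+e^{1.6700}) = 0.1584
P_3 = 1/(1+e^{-0.8000}) = 0.6900
E[score] = 0.2689 + 0.1584 + 0.6900 = 1.1173

1.117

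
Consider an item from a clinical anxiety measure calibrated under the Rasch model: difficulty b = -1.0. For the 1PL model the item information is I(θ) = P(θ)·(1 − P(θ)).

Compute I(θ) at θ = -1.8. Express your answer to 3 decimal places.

0.214

P = 1/(1+e^{0.8000}) = 0.3100
P(1−P) = 0.3100 × 0.6900 = 0.2139
I = P(1−P) = 0.21391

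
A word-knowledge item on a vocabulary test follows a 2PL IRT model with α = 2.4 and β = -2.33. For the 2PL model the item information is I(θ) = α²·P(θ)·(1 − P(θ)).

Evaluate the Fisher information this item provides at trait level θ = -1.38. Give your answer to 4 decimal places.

0.4849

P = 1/(1+e^{-2.2800}) = 0.9072
P(1−P) = 0.9072 × 0.0928 = 0.0842
I = α² × P(1−P) = 2.4² × 0.0842 = 0.48489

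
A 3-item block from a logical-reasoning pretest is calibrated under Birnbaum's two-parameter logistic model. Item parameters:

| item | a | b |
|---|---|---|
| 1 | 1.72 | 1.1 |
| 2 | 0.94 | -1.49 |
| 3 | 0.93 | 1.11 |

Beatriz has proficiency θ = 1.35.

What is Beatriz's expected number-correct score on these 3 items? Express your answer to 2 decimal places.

2.10

P(θ) = 1 / (1 + exp(−a(θ − b)))
P_1 = 1/(1+e^{-0.4300}) = 0.6059
P_2 = 1/(1+e^{-2.6696}) = 0.9352
P_3 = 1/(1+e^{-0.2232}) = 0.5556
E[score] = 0.6059 + 0.9352 + 0.5556 = 2.0967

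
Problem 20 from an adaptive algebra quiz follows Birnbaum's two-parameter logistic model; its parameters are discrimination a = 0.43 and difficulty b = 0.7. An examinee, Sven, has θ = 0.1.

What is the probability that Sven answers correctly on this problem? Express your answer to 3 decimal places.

P(θ) = 1 / (1 + exp(−a(θ − b)))
Exponent: 0.43 × (0.1 − 0.7) = -0.2580
1/(1 + e^{0.2580}) = 0.4359

0.436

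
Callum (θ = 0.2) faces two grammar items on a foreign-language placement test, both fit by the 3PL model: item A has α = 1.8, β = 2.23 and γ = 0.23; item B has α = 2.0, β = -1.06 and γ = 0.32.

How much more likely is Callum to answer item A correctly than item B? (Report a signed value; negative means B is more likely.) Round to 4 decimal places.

P(θ) = γ + (1 − γ) · 1 / (1 + exp(−α(θ − β)))
P_A = 0.2494
P_B = 0.9494
P_A − P_B = -0.6999

-0.6999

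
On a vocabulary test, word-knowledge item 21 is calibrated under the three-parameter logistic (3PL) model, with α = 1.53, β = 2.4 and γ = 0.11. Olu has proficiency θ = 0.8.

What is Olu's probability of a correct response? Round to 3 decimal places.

0.181

P(θ) = γ + (1 − γ) · 1 / (1 + exp(−α(θ − β)))
Exponent: 1.53 × (0.8 − 2.4) = -2.4480
1/(1 + e^{2.4480}) = 0.0796
P = 0.11 + 0.89 × 0.0796 = 0.1808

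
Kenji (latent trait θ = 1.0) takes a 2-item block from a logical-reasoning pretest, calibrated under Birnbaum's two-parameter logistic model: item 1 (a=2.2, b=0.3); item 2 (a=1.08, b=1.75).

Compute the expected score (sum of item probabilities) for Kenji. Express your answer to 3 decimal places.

1.131

P(θ) = 1 / (1 + exp(−a(θ − b)))
P_1 = 1/(1+e^{-1.5400}) = 0.8235
P_2 = 1/(1+e^{0.8100}) = 0.3079
E[score] = 0.8235 + 0.3079 = 1.1314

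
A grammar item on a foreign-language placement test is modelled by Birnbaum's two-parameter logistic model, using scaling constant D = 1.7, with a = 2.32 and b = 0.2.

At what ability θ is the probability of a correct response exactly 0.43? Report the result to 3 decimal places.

P(θ) = 1 / (1 + exp(−D·a(θ − b)))
logit = ln(0.4300/0.5700) = -0.2819
θ = b + logit/(1.7·a) = 0.2 + (-0.2819)/3.9440 = 0.1285

0.129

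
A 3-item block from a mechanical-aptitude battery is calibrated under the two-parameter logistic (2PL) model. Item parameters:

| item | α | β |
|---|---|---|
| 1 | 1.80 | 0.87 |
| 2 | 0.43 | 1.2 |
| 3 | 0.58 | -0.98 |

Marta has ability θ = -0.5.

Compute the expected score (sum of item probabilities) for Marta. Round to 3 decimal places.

0.972

P(θ) = 1 / (1 + exp(−α(θ − β)))
P_1 = 1/(1+e^{2.4660}) = 0.0783
P_2 = 1/(1+e^{0.7310}) = 0.3250
P_3 = 1/(1+e^{-0.2784}) = 0.5692
E[score] = 0.0783 + 0.3250 + 0.5692 = 0.9724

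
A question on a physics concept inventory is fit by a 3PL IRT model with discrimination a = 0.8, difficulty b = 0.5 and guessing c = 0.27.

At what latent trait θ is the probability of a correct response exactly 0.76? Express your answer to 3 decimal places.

1.392

P(θ) = c + (1 − c) · 1 / (1 + exp(−a(θ − b)))
Remove guessing floor: (0.76 − 0.27)/(1 − 0.27) = 0.6712
logit = ln(0.6712/0.3288) = 0.7138
θ = b + logit/(a) = 0.5 + 0.7138/0.8000 = 1.3922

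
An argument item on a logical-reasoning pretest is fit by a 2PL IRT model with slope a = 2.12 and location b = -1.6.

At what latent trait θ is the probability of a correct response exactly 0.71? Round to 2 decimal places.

-1.18

P(θ) = 1 / (1 + exp(−a(θ − b)))
logit = ln(0.7100/0.2900) = 0.8954
θ = b + logit/(a) = -1.6 + 0.8954/2.1200 = -1.1776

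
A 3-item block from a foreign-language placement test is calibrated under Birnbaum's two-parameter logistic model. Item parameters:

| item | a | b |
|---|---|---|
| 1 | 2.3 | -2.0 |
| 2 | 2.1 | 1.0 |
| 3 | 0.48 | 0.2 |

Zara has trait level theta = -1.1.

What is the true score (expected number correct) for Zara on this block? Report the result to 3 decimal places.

P(theta) = 1 / (1 + exp(−a(theta − b)))
P_1 = 1/(1+e^{-2.0700}) = 0.8880
P_2 = 1/(1+e^{4.4100}) = 0.0120
P_3 = 1/(1+e^{0.6240}) = 0.3489
E[score] = 0.8880 + 0.0120 + 0.3489 = 1.2488

1.249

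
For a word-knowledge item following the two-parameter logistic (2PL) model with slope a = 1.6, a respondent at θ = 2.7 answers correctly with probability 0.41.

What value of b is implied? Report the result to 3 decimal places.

2.927

P(θ) = 1 / (1 + exp(−a(θ − b)))
logit(0.41) = ln(0.41/0.59) = -0.3640
b = θ − logit/(a) = 2.7 − (-0.3640)/1.6000 = 2.9275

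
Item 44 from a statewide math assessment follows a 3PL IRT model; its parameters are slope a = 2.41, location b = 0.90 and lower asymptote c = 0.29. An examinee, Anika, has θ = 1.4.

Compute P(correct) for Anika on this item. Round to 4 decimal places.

P(θ) = c + (1 − c) · 1 / (1 + exp(−a(θ − b)))
Exponent: 2.41 × (1.4 − 0.90) = 1.2050
1/(1 + e^{-1.2050}) = 0.7694
P = 0.29 + 0.71 × 0.7694 = 0.8363

0.8363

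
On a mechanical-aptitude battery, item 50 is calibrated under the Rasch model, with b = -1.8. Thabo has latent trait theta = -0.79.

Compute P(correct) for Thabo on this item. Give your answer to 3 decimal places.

P(theta) = 1 / (1 + exp(−(theta − b)))
Exponent: (-0.79 − (-1.8)) = 1.0100
1/(1 + e^{-1.0100}) = 0.7330
P = 0.7330

0.733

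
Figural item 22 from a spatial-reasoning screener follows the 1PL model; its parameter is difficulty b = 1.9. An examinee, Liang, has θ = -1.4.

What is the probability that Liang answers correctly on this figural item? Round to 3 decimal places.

0.036

P(θ) = 1 / (1 + exp(−(θ − b)))
Exponent: (-1.4 − 1.9) = -3.3000
1/(1 + e^{3.3000}) = 0.0356
P = 0.0356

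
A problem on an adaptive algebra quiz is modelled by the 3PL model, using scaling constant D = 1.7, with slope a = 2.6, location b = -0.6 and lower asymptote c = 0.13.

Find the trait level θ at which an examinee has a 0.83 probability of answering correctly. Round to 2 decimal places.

P(θ) = c + (1 − c) · 1 / (1 + exp(−D·a(θ − b)))
Remove guessing floor: (0.83 − 0.13)/(1 − 0.13) = 0.8046
logit = ln(0.8046/0.1954) = 1.4153
θ = b + logit/(1.7·a) = -0.6 + 1.4153/4.4200 = -0.2798

-0.28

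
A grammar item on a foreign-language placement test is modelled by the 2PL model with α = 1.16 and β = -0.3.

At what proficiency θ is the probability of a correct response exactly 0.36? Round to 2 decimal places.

-0.80

P(θ) = 1 / (1 + exp(−α(θ − β)))
logit = ln(0.3600/0.6400) = -0.5754
θ = β + logit/(α) = -0.3 + (-0.5754)/1.1600 = -0.7960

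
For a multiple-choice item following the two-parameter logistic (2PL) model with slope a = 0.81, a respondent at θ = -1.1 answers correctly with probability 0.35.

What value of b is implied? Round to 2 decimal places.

P(θ) = 1 / (1 + exp(−a(θ − b)))
logit(0.35) = ln(0.35/0.65) = -0.6190
b = θ − logit/(a) = -1.1 − (-0.6190)/0.8100 = -0.3358

-0.34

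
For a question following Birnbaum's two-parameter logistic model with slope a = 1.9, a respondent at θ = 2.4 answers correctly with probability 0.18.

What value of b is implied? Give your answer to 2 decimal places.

P(θ) = 1 / (1 + exp(−a(θ − b)))
logit(0.18) = ln(0.18/0.82) = -1.5163
b = θ − logit/(a) = 2.4 − (-1.5163)/1.9000 = 3.1981

3.20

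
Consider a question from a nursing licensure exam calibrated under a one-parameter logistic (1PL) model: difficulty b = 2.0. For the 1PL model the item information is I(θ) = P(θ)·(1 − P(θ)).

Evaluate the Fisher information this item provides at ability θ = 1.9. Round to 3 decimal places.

P = 1/(1+e^{0.1000}) = 0.4750
P(1−P) = 0.4750 × 0.5250 = 0.2494
I = P(1−P) = 0.24938

0.249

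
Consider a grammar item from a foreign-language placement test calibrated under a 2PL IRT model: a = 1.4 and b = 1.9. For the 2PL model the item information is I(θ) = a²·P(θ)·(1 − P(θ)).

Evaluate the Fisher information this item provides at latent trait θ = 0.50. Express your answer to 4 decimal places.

0.2121

P = 1/(1+e^{1.9600}) = 0.1235
P(1−P) = 0.1235 × 0.8765 = 0.1082
I = a² × P(1−P) = 1.4² × 0.1082 = 0.21212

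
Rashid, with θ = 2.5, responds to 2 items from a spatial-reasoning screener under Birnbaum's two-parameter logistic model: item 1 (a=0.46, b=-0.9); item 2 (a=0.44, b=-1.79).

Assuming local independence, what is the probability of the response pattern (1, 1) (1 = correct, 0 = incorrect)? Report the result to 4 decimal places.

0.7182

P(θ) = 1 / (1 + exp(−a(θ − b)))
P_1 = 1/(1+e^{-1.5640}) = 0.8269
P_2 = 1/(1+e^{-1.8876}) = 0.8685
L = P_1 × P_2 = 0.8269 × 0.8685 = 0.71817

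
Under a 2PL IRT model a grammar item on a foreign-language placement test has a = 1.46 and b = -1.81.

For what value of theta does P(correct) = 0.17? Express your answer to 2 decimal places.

-2.90

P(theta) = 1 / (1 + exp(−a(theta − b)))
logit = ln(0.1700/0.8300) = -1.5856
theta = b + logit/(a) = -1.81 + (-1.5856)/1.4600 = -2.8960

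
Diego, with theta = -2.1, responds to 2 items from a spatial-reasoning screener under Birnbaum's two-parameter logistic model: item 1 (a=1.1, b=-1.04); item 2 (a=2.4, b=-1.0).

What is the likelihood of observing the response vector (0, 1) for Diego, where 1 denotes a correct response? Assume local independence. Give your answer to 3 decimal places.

0.051

P(theta) = 1 / (1 + exp(−a(theta − b)))
P_1 = 1/(1+e^{1.1660}) = 0.2376
P_2 = 1/(1+e^{2.6400}) = 0.0666
L = (1−P_1) × P_2 = 0.7624 × 0.0666 = 0.05078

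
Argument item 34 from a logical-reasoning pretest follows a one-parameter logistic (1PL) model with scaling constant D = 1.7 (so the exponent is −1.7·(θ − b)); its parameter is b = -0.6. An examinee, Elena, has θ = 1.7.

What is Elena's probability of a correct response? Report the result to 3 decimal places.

0.980

P(θ) = 1 / (1 + exp(−D·(θ − b)))
Exponent: 1.7 × (1.7 − (-0.6)) = 3.9100
1/(1 + e^{-3.9100}) = 0.9804
P = 0.9804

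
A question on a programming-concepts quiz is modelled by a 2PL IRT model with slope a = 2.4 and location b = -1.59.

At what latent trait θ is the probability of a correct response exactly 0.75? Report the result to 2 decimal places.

P(θ) = 1 / (1 + exp(−a(θ − b)))
logit = ln(0.7500/0.2500) = 1.0986
θ = b + logit/(a) = -1.59 + 1.0986/2.4000 = -1.1322

-1.13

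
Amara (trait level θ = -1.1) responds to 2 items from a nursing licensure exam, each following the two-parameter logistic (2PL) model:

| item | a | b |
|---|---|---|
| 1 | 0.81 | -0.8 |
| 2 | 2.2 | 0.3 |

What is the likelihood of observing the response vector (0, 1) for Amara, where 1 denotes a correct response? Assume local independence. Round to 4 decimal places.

P(θ) = 1 / (1 + exp(−a(θ − b)))
P_1 = 1/(1+e^{0.2430}) = 0.4395
P_2 = 1/(1+e^{3.0800}) = 0.0439
L = (1−P_1) × P_2 = 0.5605 × 0.0439 = 0.02463

0.0246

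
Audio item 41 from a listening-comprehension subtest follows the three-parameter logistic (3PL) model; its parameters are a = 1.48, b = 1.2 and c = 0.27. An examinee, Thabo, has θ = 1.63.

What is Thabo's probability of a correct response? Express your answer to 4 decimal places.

P(θ) = c + (1 − c) · 1 / (1 + exp(−a(θ − b)))
Exponent: 1.48 × (1.63 − 1.2) = 0.6364
1/(1 + e^{-0.6364}) = 0.6539
P = 0.27 + 0.73 × 0.6539 = 0.7474

0.7474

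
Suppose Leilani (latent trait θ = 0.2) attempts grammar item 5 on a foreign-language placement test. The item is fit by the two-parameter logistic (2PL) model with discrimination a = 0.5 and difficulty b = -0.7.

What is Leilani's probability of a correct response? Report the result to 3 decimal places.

0.611

P(θ) = 1 / (1 + exp(−a(θ − b)))
Exponent: 0.5 × (0.2 − (-0.7)) = 0.4500
1/(1 + e^{-0.4500}) = 0.6106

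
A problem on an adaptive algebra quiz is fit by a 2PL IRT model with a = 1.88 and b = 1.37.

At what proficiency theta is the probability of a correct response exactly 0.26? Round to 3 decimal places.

0.814

P(theta) = 1 / (1 + exp(−a(theta − b)))
logit = ln(0.2600/0.7400) = -1.0460
theta = b + logit/(a) = 1.37 + (-1.0460)/1.8800 = 0.8136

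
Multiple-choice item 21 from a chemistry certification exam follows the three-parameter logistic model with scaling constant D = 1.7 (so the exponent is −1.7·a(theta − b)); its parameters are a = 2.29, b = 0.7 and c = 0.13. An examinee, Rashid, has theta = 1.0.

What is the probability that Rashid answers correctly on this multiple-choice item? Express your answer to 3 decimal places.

P(theta) = c + (1 − c) · 1 / (1 + exp(−D·a(theta − b)))
Exponent: 1.7 × 2.29 × (1.0 − 0.7) = 1.1679
1/(1 + e^{-1.1679}) = 0.7628
P = 0.13 + 0.87 × 0.7628 = 0.7936

0.794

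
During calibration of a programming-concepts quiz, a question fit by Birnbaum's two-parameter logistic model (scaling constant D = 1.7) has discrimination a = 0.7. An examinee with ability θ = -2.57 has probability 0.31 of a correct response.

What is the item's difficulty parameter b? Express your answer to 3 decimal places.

-1.898

P(θ) = 1 / (1 + exp(−D·a(θ − b)))
logit(0.31) = ln(0.31/0.69) = -0.8001
b = θ − logit/(1.7·a) = -2.57 − (-0.8001)/1.1900 = -1.8976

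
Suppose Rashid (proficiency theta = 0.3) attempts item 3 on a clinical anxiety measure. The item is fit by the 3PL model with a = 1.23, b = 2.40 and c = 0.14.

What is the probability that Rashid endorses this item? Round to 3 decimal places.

0.200

P(theta) = c + (1 − c) · 1 / (1 + exp(−a(theta − b)))
Exponent: 1.23 × (0.3 − 2.40) = -2.5830
1/(1 + e^{2.5830}) = 0.0702
P = 0.14 + 0.86 × 0.0702 = 0.2004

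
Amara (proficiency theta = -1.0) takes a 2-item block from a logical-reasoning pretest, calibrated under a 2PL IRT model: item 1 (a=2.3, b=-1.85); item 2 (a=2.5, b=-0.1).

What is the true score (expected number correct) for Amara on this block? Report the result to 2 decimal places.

P(theta) = 1 / (1 + exp(−a(theta − b)))
P_1 = 1/(1+e^{-1.9550}) = 0.8760
P_2 = 1/(1+e^{2.2500}) = 0.0953
E[score] = 0.8760 + 0.0953 = 0.9713

0.97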